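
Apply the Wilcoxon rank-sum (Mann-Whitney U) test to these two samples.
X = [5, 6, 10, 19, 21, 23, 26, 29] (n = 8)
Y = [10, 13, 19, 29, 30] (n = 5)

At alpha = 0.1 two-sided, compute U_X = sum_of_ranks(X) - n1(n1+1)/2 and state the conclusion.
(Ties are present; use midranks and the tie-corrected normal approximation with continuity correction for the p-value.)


Step 1: Combine and sort all 13 observations; assign midranks.
sorted (value, group): (5,X), (6,X), (10,X), (10,Y), (13,Y), (19,X), (19,Y), (21,X), (23,X), (26,X), (29,X), (29,Y), (30,Y)
ranks: 5->1, 6->2, 10->3.5, 10->3.5, 13->5, 19->6.5, 19->6.5, 21->8, 23->9, 26->10, 29->11.5, 29->11.5, 30->13
Step 2: Rank sum for X: R1 = 1 + 2 + 3.5 + 6.5 + 8 + 9 + 10 + 11.5 = 51.5.
Step 3: U_X = R1 - n1(n1+1)/2 = 51.5 - 8*9/2 = 51.5 - 36 = 15.5.
       U_Y = n1*n2 - U_X = 40 - 15.5 = 24.5.
Step 4: Ties are present, so use the tie-corrected normal approximation (with continuity correction) for the p-value.
Step 5: p-value = 0.556554; compare to alpha = 0.1. fail to reject H0.

U_X = 15.5, p = 0.556554, fail to reject H0 at alpha = 0.1.


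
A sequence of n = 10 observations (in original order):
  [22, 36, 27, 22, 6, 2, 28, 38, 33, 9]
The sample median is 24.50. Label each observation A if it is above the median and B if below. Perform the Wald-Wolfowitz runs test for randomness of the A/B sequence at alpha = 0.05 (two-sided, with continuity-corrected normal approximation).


Step 1: Compute median = 24.50; label A = above, B = below.
Labels in order: BAABBBAAAB  (n_A = 5, n_B = 5)
Step 2: Count runs R = 5.
Step 3: Under H0 (random ordering), E[R] = 2*n_A*n_B/(n_A+n_B) + 1 = 2*5*5/10 + 1 = 6.0000.
        Var[R] = 2*n_A*n_B*(2*n_A*n_B - n_A - n_B) / ((n_A+n_B)^2 * (n_A+n_B-1)) = 2000/900 = 2.2222.
        SD[R] = 1.4907.
Step 4: Continuity-corrected z = (R + 0.5 - E[R]) / SD[R] = (5 + 0.5 - 6.0000) / 1.4907 = -0.3354.
Step 5: Two-sided p-value via normal approximation = 2*(1 - Phi(|z|)) = 0.737316.
Step 6: alpha = 0.05. fail to reject H0.

R = 5, z = -0.3354, p = 0.737316, fail to reject H0.


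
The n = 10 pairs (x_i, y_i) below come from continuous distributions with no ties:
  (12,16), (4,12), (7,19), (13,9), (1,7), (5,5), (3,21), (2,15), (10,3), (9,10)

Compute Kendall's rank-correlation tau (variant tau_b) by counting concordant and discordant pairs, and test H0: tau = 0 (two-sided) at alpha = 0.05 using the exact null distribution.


Step 1: Enumerate the 45 unordered pairs (i,j) with i<j and classify each by sign(x_j-x_i) * sign(y_j-y_i).
  (1,2):dx=-8,dy=-4->C; (1,3):dx=-5,dy=+3->D; (1,4):dx=+1,dy=-7->D; (1,5):dx=-11,dy=-9->C
  (1,6):dx=-7,dy=-11->C; (1,7):dx=-9,dy=+5->D; (1,8):dx=-10,dy=-1->C; (1,9):dx=-2,dy=-13->C
  (1,10):dx=-3,dy=-6->C; (2,3):dx=+3,dy=+7->C; (2,4):dx=+9,dy=-3->D; (2,5):dx=-3,dy=-5->C
  (2,6):dx=+1,dy=-7->D; (2,7):dx=-1,dy=+9->D; (2,8):dx=-2,dy=+3->D; (2,9):dx=+6,dy=-9->D
  (2,10):dx=+5,dy=-2->D; (3,4):dx=+6,dy=-10->D; (3,5):dx=-6,dy=-12->C; (3,6):dx=-2,dy=-14->C
  (3,7):dx=-4,dy=+2->D; (3,8):dx=-5,dy=-4->C; (3,9):dx=+3,dy=-16->D; (3,10):dx=+2,dy=-9->D
  (4,5):dx=-12,dy=-2->C; (4,6):dx=-8,dy=-4->C; (4,7):dx=-10,dy=+12->D; (4,8):dx=-11,dy=+6->D
  (4,9):dx=-3,dy=-6->C; (4,10):dx=-4,dy=+1->D; (5,6):dx=+4,dy=-2->D; (5,7):dx=+2,dy=+14->C
  (5,8):dx=+1,dy=+8->C; (5,9):dx=+9,dy=-4->D; (5,10):dx=+8,dy=+3->C; (6,7):dx=-2,dy=+16->D
  (6,8):dx=-3,dy=+10->D; (6,9):dx=+5,dy=-2->D; (6,10):dx=+4,dy=+5->C; (7,8):dx=-1,dy=-6->C
  (7,9):dx=+7,dy=-18->D; (7,10):dx=+6,dy=-11->D; (8,9):dx=+8,dy=-12->D; (8,10):dx=+7,dy=-5->D
  (9,10):dx=-1,dy=+7->D
Step 2: C = 19, D = 26, total pairs = 45.
Step 3: tau = (C - D)/(n(n-1)/2) = (19 - 26)/45 = -0.155556.
Step 4: Exact two-sided p-value (enumerate n! = 3628800 permutations of y under H0): p = 0.600654.
Step 5: alpha = 0.05. fail to reject H0.

tau_b = -0.1556 (C=19, D=26), p = 0.600654, fail to reject H0.


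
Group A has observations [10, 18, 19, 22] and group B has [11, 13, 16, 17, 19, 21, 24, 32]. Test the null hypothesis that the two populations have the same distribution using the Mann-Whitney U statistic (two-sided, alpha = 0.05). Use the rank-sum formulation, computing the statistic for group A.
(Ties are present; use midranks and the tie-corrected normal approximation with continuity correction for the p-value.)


Step 1: Combine and sort all 12 observations; assign midranks.
sorted (value, group): (10,X), (11,Y), (13,Y), (16,Y), (17,Y), (18,X), (19,X), (19,Y), (21,Y), (22,X), (24,Y), (32,Y)
ranks: 10->1, 11->2, 13->3, 16->4, 17->5, 18->6, 19->7.5, 19->7.5, 21->9, 22->10, 24->11, 32->12
Step 2: Rank sum for X: R1 = 1 + 6 + 7.5 + 10 = 24.5.
Step 3: U_X = R1 - n1(n1+1)/2 = 24.5 - 4*5/2 = 24.5 - 10 = 14.5.
       U_Y = n1*n2 - U_X = 32 - 14.5 = 17.5.
Step 4: Ties are present, so use the tie-corrected normal approximation (with continuity correction) for the p-value.
Step 5: p-value = 0.864901; compare to alpha = 0.05. fail to reject H0.

U_X = 14.5, p = 0.864901, fail to reject H0 at alpha = 0.05.


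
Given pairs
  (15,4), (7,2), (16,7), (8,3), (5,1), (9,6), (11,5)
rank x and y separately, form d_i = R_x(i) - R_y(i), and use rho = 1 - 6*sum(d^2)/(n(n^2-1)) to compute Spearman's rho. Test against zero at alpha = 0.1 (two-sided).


Step 1: Rank x and y separately (midranks; no ties here).
rank(x): 15->6, 7->2, 16->7, 8->3, 5->1, 9->4, 11->5
rank(y): 4->4, 2->2, 7->7, 3->3, 1->1, 6->6, 5->5
Step 2: d_i = R_x(i) - R_y(i); compute d_i^2.
  (6-4)^2=4, (2-2)^2=0, (7-7)^2=0, (3-3)^2=0, (1-1)^2=0, (4-6)^2=4, (5-5)^2=0
sum(d^2) = 8.
Step 3: rho = 1 - 6*8 / (7*(7^2 - 1)) = 1 - 48/336 = 0.857143.
Step 4: Under H0, t = rho * sqrt((n-2)/(1-rho^2)) = 3.7210 ~ t(5).
Step 5: Two-sided p-value from the t-distribution with 5 df = 0.013697.
Step 6: alpha = 0.1. reject H0.

rho = 0.8571, p = 0.013697, reject H0 at alpha = 0.1.


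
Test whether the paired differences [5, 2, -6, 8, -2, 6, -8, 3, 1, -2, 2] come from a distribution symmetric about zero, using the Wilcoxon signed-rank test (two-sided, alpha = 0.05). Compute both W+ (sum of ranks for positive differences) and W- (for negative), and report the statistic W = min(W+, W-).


Step 1: Drop any zero differences (none here) and take |d_i|.
|d| = [5, 2, 6, 8, 2, 6, 8, 3, 1, 2, 2]
Step 2: Midrank |d_i| (ties get averaged ranks).
ranks: |5|->7, |2|->3.5, |6|->8.5, |8|->10.5, |2|->3.5, |6|->8.5, |8|->10.5, |3|->6, |1|->1, |2|->3.5, |2|->3.5
Step 3: Attach original signs; sum ranks with positive sign and with negative sign.
W+ = 7 + 3.5 + 10.5 + 8.5 + 6 + 1 + 3.5 = 40
W- = 8.5 + 3.5 + 10.5 + 3.5 = 26
(Check: W+ + W- = 66 should equal n(n+1)/2 = 66.)
Step 4: Test statistic W = min(W+, W-) = 26.
Step 5: Ties in |d|, so use the tie-corrected normal approximation.
        E[W] = n(n+1)/4 = 11*12/4 = 33.
        Tie groups: |d|=2 (t=4), |d|=6 (t=2), |d|=8 (t=2); sum(t^3 - t) = 72.
        Var[W] = n(n+1)(2n+1)/24 - sum(t^3-t)/48 = 3036/24 - 72/48 = 125.
        z = (W - E[W]) / sqrt(Var[W]) = (26 - 33) / 11.1803 = -0.6261.
        Two-sided p = 2*Phi(z) = 0.531250.
Step 6: alpha = 0.05. fail to reject H0.

W+ = 40, W- = 26, W = min = 26, p = 0.531250, fail to reject H0.


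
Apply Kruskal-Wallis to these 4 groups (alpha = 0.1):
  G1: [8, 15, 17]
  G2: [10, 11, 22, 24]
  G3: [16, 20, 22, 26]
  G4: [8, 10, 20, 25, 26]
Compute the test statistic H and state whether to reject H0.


Step 1: Combine all N = 16 observations and assign midranks.
sorted (value, group, rank): (8,G1,1.5), (8,G4,1.5), (10,G2,3.5), (10,G4,3.5), (11,G2,5), (15,G1,6), (16,G3,7), (17,G1,8), (20,G3,9.5), (20,G4,9.5), (22,G2,11.5), (22,G3,11.5), (24,G2,13), (25,G4,14), (26,G3,15.5), (26,G4,15.5)
Step 2: Sum ranks within each group.
R_1 = 15.5 (n_1 = 3)
R_2 = 33 (n_2 = 4)
R_3 = 43.5 (n_3 = 4)
R_4 = 44 (n_4 = 5)
Step 3: H = 12/(N(N+1)) * sum(R_i^2/n_i) - 3(N+1)
     = 12/(16*17) * (15.5^2/3 + 33^2/4 + 43.5^2/4 + 44^2/5) - 3*17
     = 0.044118 * 1212.6 - 51
     = 2.496875.
Step 4: Ties present; correction factor C = 1 - 30/(16^3 - 16) = 0.992647. Corrected H = 2.496875 / 0.992647 = 2.515370.
Step 5: Under H0, H ~ chi^2(3); p-value = 0.472520.
Step 6: alpha = 0.1. fail to reject H0.

H = 2.5154, df = 3, p = 0.472520, fail to reject H0.


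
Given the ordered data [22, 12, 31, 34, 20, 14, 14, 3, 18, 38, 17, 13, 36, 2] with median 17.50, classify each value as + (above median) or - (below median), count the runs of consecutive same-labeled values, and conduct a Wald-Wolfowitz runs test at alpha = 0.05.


Step 1: Compute median = 17.50; label A = above, B = below.
Labels in order: ABAAABBBAABBAB  (n_A = 7, n_B = 7)
Step 2: Count runs R = 8.
Step 3: Under H0 (random ordering), E[R] = 2*n_A*n_B/(n_A+n_B) + 1 = 2*7*7/14 + 1 = 8.0000.
        Var[R] = 2*n_A*n_B*(2*n_A*n_B - n_A - n_B) / ((n_A+n_B)^2 * (n_A+n_B-1)) = 8232/2548 = 3.2308.
        SD[R] = 1.7974.
Step 4: R = E[R], so z = 0 with no continuity correction.
Step 5: Two-sided p-value via normal approximation = 2*(1 - Phi(|z|)) = 1.000000.
Step 6: alpha = 0.05. fail to reject H0.

R = 8, z = 0.0000, p = 1.000000, fail to reject H0.


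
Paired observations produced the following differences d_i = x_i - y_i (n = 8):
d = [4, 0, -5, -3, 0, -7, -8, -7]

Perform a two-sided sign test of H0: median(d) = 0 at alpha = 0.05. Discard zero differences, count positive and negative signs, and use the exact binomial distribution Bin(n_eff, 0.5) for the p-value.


Step 1: Discard zero differences. Original n = 8; n_eff = number of nonzero differences = 6.
Nonzero differences (with sign): +4, -5, -3, -7, -8, -7
Step 2: Count signs: positive = 1, negative = 5.
Step 3: Under H0: P(positive) = 0.5, so the number of positives S ~ Bin(6, 0.5).
Step 4: Two-sided exact p-value = sum of Bin(6,0.5) probabilities at or below the observed probability = 0.218750.
Step 5: alpha = 0.05. fail to reject H0.

n_eff = 6, pos = 1, neg = 5, p = 0.218750, fail to reject H0.


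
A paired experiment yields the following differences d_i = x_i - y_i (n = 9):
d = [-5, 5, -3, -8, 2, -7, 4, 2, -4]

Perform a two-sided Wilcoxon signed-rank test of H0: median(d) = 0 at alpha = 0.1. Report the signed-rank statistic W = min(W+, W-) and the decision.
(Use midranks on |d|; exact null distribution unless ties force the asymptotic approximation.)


Step 1: Drop any zero differences (none here) and take |d_i|.
|d| = [5, 5, 3, 8, 2, 7, 4, 2, 4]
Step 2: Midrank |d_i| (ties get averaged ranks).
ranks: |5|->6.5, |5|->6.5, |3|->3, |8|->9, |2|->1.5, |7|->8, |4|->4.5, |2|->1.5, |4|->4.5
Step 3: Attach original signs; sum ranks with positive sign and with negative sign.
W+ = 6.5 + 1.5 + 4.5 + 1.5 = 14
W- = 6.5 + 3 + 9 + 8 + 4.5 = 31
(Check: W+ + W- = 45 should equal n(n+1)/2 = 45.)
Step 4: Test statistic W = min(W+, W-) = 14.
Step 5: Ties in |d|, so use the tie-corrected normal approximation.
        E[W] = n(n+1)/4 = 9*10/4 = 22.5.
        Tie groups: |d|=2 (t=2), |d|=4 (t=2), |d|=5 (t=2); sum(t^3 - t) = 18.
        Var[W] = n(n+1)(2n+1)/24 - sum(t^3-t)/48 = 1710/24 - 18/48 = 70.875.
        z = (W - E[W]) / sqrt(Var[W]) = (14 - 22.5) / 8.4187 = -1.0097.
        Two-sided p = 2*Phi(z) = 0.312661.
Step 6: alpha = 0.1. fail to reject H0.

W+ = 14, W- = 31, W = min = 14, p = 0.312661, fail to reject H0.


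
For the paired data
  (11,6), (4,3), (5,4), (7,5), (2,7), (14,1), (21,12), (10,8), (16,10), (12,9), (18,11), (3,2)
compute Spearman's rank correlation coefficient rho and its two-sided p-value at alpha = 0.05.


Step 1: Rank x and y separately (midranks; no ties here).
rank(x): 11->7, 4->3, 5->4, 7->5, 2->1, 14->9, 21->12, 10->6, 16->10, 12->8, 18->11, 3->2
rank(y): 6->6, 3->3, 4->4, 5->5, 7->7, 1->1, 12->12, 8->8, 10->10, 9->9, 11->11, 2->2
Step 2: d_i = R_x(i) - R_y(i); compute d_i^2.
  (7-6)^2=1, (3-3)^2=0, (4-4)^2=0, (5-5)^2=0, (1-7)^2=36, (9-1)^2=64, (12-12)^2=0, (6-8)^2=4, (10-10)^2=0, (8-9)^2=1, (11-11)^2=0, (2-2)^2=0
sum(d^2) = 106.
Step 3: rho = 1 - 6*106 / (12*(12^2 - 1)) = 1 - 636/1716 = 0.629371.
Step 4: Under H0, t = rho * sqrt((n-2)/(1-rho^2)) = 2.5611 ~ t(10).
Step 5: Two-sided p-value from the t-distribution with 10 df = 0.028320.
Step 6: alpha = 0.05. reject H0.

rho = 0.6294, p = 0.028320, reject H0 at alpha = 0.05.


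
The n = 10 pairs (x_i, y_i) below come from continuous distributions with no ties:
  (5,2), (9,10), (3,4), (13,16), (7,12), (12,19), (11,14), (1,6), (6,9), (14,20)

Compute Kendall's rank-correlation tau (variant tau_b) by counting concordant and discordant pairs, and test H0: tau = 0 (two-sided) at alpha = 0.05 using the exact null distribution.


Step 1: Enumerate the 45 unordered pairs (i,j) with i<j and classify each by sign(x_j-x_i) * sign(y_j-y_i).
  (1,2):dx=+4,dy=+8->C; (1,3):dx=-2,dy=+2->D; (1,4):dx=+8,dy=+14->C; (1,5):dx=+2,dy=+10->C
  (1,6):dx=+7,dy=+17->C; (1,7):dx=+6,dy=+12->C; (1,8):dx=-4,dy=+4->D; (1,9):dx=+1,dy=+7->C
  (1,10):dx=+9,dy=+18->C; (2,3):dx=-6,dy=-6->C; (2,4):dx=+4,dy=+6->C; (2,5):dx=-2,dy=+2->D
  (2,6):dx=+3,dy=+9->C; (2,7):dx=+2,dy=+4->C; (2,8):dx=-8,dy=-4->C; (2,9):dx=-3,dy=-1->C
  (2,10):dx=+5,dy=+10->C; (3,4):dx=+10,dy=+12->C; (3,5):dx=+4,dy=+8->C; (3,6):dx=+9,dy=+15->C
  (3,7):dx=+8,dy=+10->C; (3,8):dx=-2,dy=+2->D; (3,9):dx=+3,dy=+5->C; (3,10):dx=+11,dy=+16->C
  (4,5):dx=-6,dy=-4->C; (4,6):dx=-1,dy=+3->D; (4,7):dx=-2,dy=-2->C; (4,8):dx=-12,dy=-10->C
  (4,9):dx=-7,dy=-7->C; (4,10):dx=+1,dy=+4->C; (5,6):dx=+5,dy=+7->C; (5,7):dx=+4,dy=+2->C
  (5,8):dx=-6,dy=-6->C; (5,9):dx=-1,dy=-3->C; (5,10):dx=+7,dy=+8->C; (6,7):dx=-1,dy=-5->C
  (6,8):dx=-11,dy=-13->C; (6,9):dx=-6,dy=-10->C; (6,10):dx=+2,dy=+1->C; (7,8):dx=-10,dy=-8->C
  (7,9):dx=-5,dy=-5->C; (7,10):dx=+3,dy=+6->C; (8,9):dx=+5,dy=+3->C; (8,10):dx=+13,dy=+14->C
  (9,10):dx=+8,dy=+11->C
Step 2: C = 40, D = 5, total pairs = 45.
Step 3: tau = (C - D)/(n(n-1)/2) = (40 - 5)/45 = 0.777778.
Step 4: Exact two-sided p-value (enumerate n! = 3628800 permutations of y under H0): p = 0.000946.
Step 5: alpha = 0.05. reject H0.

tau_b = 0.7778 (C=40, D=5), p = 0.000946, reject H0.


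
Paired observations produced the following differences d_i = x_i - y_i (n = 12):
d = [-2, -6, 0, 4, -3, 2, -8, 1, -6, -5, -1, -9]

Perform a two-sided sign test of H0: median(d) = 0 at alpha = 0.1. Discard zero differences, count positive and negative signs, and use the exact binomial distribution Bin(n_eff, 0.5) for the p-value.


Step 1: Discard zero differences. Original n = 12; n_eff = number of nonzero differences = 11.
Nonzero differences (with sign): -2, -6, +4, -3, +2, -8, +1, -6, -5, -1, -9
Step 2: Count signs: positive = 3, negative = 8.
Step 3: Under H0: P(positive) = 0.5, so the number of positives S ~ Bin(11, 0.5).
Step 4: Two-sided exact p-value = sum of Bin(11,0.5) probabilities at or below the observed probability = 0.226562.
Step 5: alpha = 0.1. fail to reject H0.

n_eff = 11, pos = 3, neg = 8, p = 0.226562, fail to reject H0.


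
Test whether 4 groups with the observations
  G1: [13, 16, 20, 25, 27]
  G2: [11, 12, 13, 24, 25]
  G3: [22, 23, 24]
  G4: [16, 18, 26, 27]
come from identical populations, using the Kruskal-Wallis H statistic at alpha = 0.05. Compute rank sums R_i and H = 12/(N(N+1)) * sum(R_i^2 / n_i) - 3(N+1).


Step 1: Combine all N = 17 observations and assign midranks.
sorted (value, group, rank): (11,G2,1), (12,G2,2), (13,G1,3.5), (13,G2,3.5), (16,G1,5.5), (16,G4,5.5), (18,G4,7), (20,G1,8), (22,G3,9), (23,G3,10), (24,G2,11.5), (24,G3,11.5), (25,G1,13.5), (25,G2,13.5), (26,G4,15), (27,G1,16.5), (27,G4,16.5)
Step 2: Sum ranks within each group.
R_1 = 47 (n_1 = 5)
R_2 = 31.5 (n_2 = 5)
R_3 = 30.5 (n_3 = 3)
R_4 = 44 (n_4 = 4)
Step 3: H = 12/(N(N+1)) * sum(R_i^2/n_i) - 3(N+1)
     = 12/(17*18) * (47^2/5 + 31.5^2/5 + 30.5^2/3 + 44^2/4) - 3*18
     = 0.039216 * 1434.33 - 54
     = 2.248366.
Step 4: Ties present; correction factor C = 1 - 30/(17^3 - 17) = 0.993873. Corrected H = 2.248366 / 0.993873 = 2.262228.
Step 5: Under H0, H ~ chi^2(3); p-value = 0.519796.
Step 6: alpha = 0.05. fail to reject H0.

H = 2.2622, df = 3, p = 0.519796, fail to reject H0.


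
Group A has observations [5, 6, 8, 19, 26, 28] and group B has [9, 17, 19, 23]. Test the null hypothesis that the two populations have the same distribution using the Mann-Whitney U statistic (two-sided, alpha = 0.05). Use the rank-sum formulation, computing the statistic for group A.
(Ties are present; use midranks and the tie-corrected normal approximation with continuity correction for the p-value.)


Step 1: Combine and sort all 10 observations; assign midranks.
sorted (value, group): (5,X), (6,X), (8,X), (9,Y), (17,Y), (19,X), (19,Y), (23,Y), (26,X), (28,X)
ranks: 5->1, 6->2, 8->3, 9->4, 17->5, 19->6.5, 19->6.5, 23->8, 26->9, 28->10
Step 2: Rank sum for X: R1 = 1 + 2 + 3 + 6.5 + 9 + 10 = 31.5.
Step 3: U_X = R1 - n1(n1+1)/2 = 31.5 - 6*7/2 = 31.5 - 21 = 10.5.
       U_Y = n1*n2 - U_X = 24 - 10.5 = 13.5.
Step 4: Ties are present, so use the tie-corrected normal approximation (with continuity correction) for the p-value.
Step 5: p-value = 0.830664; compare to alpha = 0.05. fail to reject H0.

U_X = 10.5, p = 0.830664, fail to reject H0 at alpha = 0.05.


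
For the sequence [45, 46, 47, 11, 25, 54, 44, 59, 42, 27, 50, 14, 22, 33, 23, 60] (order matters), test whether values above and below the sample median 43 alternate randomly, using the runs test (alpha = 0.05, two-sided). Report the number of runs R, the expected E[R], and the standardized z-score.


Step 1: Compute median = 43; label A = above, B = below.
Labels in order: AAABBAAABBABBBBA  (n_A = 8, n_B = 8)
Step 2: Count runs R = 7.
Step 3: Under H0 (random ordering), E[R] = 2*n_A*n_B/(n_A+n_B) + 1 = 2*8*8/16 + 1 = 9.0000.
        Var[R] = 2*n_A*n_B*(2*n_A*n_B - n_A - n_B) / ((n_A+n_B)^2 * (n_A+n_B-1)) = 14336/3840 = 3.7333.
        SD[R] = 1.9322.
Step 4: Continuity-corrected z = (R + 0.5 - E[R]) / SD[R] = (7 + 0.5 - 9.0000) / 1.9322 = -0.7763.
Step 5: Two-sided p-value via normal approximation = 2*(1 - Phi(|z|)) = 0.437558.
Step 6: alpha = 0.05. fail to reject H0.

R = 7, z = -0.7763, p = 0.437558, fail to reject H0.


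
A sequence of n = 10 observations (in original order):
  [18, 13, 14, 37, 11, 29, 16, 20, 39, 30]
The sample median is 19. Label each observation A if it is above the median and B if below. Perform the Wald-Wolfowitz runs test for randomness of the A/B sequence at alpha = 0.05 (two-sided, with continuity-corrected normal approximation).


Step 1: Compute median = 19; label A = above, B = below.
Labels in order: BBBABABAAA  (n_A = 5, n_B = 5)
Step 2: Count runs R = 6.
Step 3: Under H0 (random ordering), E[R] = 2*n_A*n_B/(n_A+n_B) + 1 = 2*5*5/10 + 1 = 6.0000.
        Var[R] = 2*n_A*n_B*(2*n_A*n_B - n_A - n_B) / ((n_A+n_B)^2 * (n_A+n_B-1)) = 2000/900 = 2.2222.
        SD[R] = 1.4907.
Step 4: R = E[R], so z = 0 with no continuity correction.
Step 5: Two-sided p-value via normal approximation = 2*(1 - Phi(|z|)) = 1.000000.
Step 6: alpha = 0.05. fail to reject H0.

R = 6, z = 0.0000, p = 1.000000, fail to reject H0.


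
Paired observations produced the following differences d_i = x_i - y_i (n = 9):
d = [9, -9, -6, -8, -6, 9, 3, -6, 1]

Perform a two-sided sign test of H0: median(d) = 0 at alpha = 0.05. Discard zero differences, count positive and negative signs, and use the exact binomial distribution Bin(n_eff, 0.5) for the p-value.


Step 1: Discard zero differences. Original n = 9; n_eff = number of nonzero differences = 9.
Nonzero differences (with sign): +9, -9, -6, -8, -6, +9, +3, -6, +1
Step 2: Count signs: positive = 4, negative = 5.
Step 3: Under H0: P(positive) = 0.5, so the number of positives S ~ Bin(9, 0.5).
Step 4: Two-sided exact p-value = sum of Bin(9,0.5) probabilities at or below the observed probability = 1.000000.
Step 5: alpha = 0.05. fail to reject H0.

n_eff = 9, pos = 4, neg = 5, p = 1.000000, fail to reject H0.


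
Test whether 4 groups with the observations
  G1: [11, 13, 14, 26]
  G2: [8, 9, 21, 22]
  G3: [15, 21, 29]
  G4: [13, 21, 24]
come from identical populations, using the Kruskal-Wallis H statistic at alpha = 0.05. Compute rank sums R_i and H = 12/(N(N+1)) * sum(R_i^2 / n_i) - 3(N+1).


Step 1: Combine all N = 14 observations and assign midranks.
sorted (value, group, rank): (8,G2,1), (9,G2,2), (11,G1,3), (13,G1,4.5), (13,G4,4.5), (14,G1,6), (15,G3,7), (21,G2,9), (21,G3,9), (21,G4,9), (22,G2,11), (24,G4,12), (26,G1,13), (29,G3,14)
Step 2: Sum ranks within each group.
R_1 = 26.5 (n_1 = 4)
R_2 = 23 (n_2 = 4)
R_3 = 30 (n_3 = 3)
R_4 = 25.5 (n_4 = 3)
Step 3: H = 12/(N(N+1)) * sum(R_i^2/n_i) - 3(N+1)
     = 12/(14*15) * (26.5^2/4 + 23^2/4 + 30^2/3 + 25.5^2/3) - 3*15
     = 0.057143 * 824.562 - 45
     = 2.117857.
Step 4: Ties present; correction factor C = 1 - 30/(14^3 - 14) = 0.989011. Corrected H = 2.117857 / 0.989011 = 2.141389.
Step 5: Under H0, H ~ chi^2(3); p-value = 0.543585.
Step 6: alpha = 0.05. fail to reject H0.

H = 2.1414, df = 3, p = 0.543585, fail to reject H0.


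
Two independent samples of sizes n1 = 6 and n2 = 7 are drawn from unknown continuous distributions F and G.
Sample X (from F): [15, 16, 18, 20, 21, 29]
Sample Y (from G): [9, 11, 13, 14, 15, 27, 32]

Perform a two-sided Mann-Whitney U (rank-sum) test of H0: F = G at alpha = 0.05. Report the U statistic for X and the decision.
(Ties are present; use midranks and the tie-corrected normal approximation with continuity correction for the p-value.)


Step 1: Combine and sort all 13 observations; assign midranks.
sorted (value, group): (9,Y), (11,Y), (13,Y), (14,Y), (15,X), (15,Y), (16,X), (18,X), (20,X), (21,X), (27,Y), (29,X), (32,Y)
ranks: 9->1, 11->2, 13->3, 14->4, 15->5.5, 15->5.5, 16->7, 18->8, 20->9, 21->10, 27->11, 29->12, 32->13
Step 2: Rank sum for X: R1 = 5.5 + 7 + 8 + 9 + 10 + 12 = 51.5.
Step 3: U_X = R1 - n1(n1+1)/2 = 51.5 - 6*7/2 = 51.5 - 21 = 30.5.
       U_Y = n1*n2 - U_X = 42 - 30.5 = 11.5.
Step 4: Ties are present, so use the tie-corrected normal approximation (with continuity correction) for the p-value.
Step 5: p-value = 0.197926; compare to alpha = 0.05. fail to reject H0.

U_X = 30.5, p = 0.197926, fail to reject H0 at alpha = 0.05.


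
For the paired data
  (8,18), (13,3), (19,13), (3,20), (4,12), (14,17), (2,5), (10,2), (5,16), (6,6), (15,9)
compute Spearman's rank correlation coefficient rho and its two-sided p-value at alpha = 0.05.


Step 1: Rank x and y separately (midranks; no ties here).
rank(x): 8->6, 13->8, 19->11, 3->2, 4->3, 14->9, 2->1, 10->7, 5->4, 6->5, 15->10
rank(y): 18->10, 3->2, 13->7, 20->11, 12->6, 17->9, 5->3, 2->1, 16->8, 6->4, 9->5
Step 2: d_i = R_x(i) - R_y(i); compute d_i^2.
  (6-10)^2=16, (8-2)^2=36, (11-7)^2=16, (2-11)^2=81, (3-6)^2=9, (9-9)^2=0, (1-3)^2=4, (7-1)^2=36, (4-8)^2=16, (5-4)^2=1, (10-5)^2=25
sum(d^2) = 240.
Step 3: rho = 1 - 6*240 / (11*(11^2 - 1)) = 1 - 1440/1320 = -0.090909.
Step 4: Under H0, t = rho * sqrt((n-2)/(1-rho^2)) = -0.2739 ~ t(9).
Step 5: Two-sided p-value from the t-distribution with 9 df = 0.790373.
Step 6: alpha = 0.05. fail to reject H0.

rho = -0.0909, p = 0.790373, fail to reject H0 at alpha = 0.05.


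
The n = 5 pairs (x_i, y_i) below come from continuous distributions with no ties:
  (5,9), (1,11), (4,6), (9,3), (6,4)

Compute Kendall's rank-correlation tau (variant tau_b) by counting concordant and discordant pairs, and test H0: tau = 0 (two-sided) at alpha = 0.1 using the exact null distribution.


Step 1: Enumerate the 10 unordered pairs (i,j) with i<j and classify each by sign(x_j-x_i) * sign(y_j-y_i).
  (1,2):dx=-4,dy=+2->D; (1,3):dx=-1,dy=-3->C; (1,4):dx=+4,dy=-6->D; (1,5):dx=+1,dy=-5->D
  (2,3):dx=+3,dy=-5->D; (2,4):dx=+8,dy=-8->D; (2,5):dx=+5,dy=-7->D; (3,4):dx=+5,dy=-3->D
  (3,5):dx=+2,dy=-2->D; (4,5):dx=-3,dy=+1->D
Step 2: C = 1, D = 9, total pairs = 10.
Step 3: tau = (C - D)/(n(n-1)/2) = (1 - 9)/10 = -0.800000.
Step 4: Exact two-sided p-value (enumerate n! = 120 permutations of y under H0): p = 0.083333.
Step 5: alpha = 0.1. reject H0.

tau_b = -0.8000 (C=1, D=9), p = 0.083333, reject H0.


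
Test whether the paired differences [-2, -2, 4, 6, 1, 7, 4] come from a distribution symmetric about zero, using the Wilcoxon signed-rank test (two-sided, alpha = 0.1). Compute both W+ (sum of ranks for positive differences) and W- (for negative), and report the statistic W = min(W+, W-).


Step 1: Drop any zero differences (none here) and take |d_i|.
|d| = [2, 2, 4, 6, 1, 7, 4]
Step 2: Midrank |d_i| (ties get averaged ranks).
ranks: |2|->2.5, |2|->2.5, |4|->4.5, |6|->6, |1|->1, |7|->7, |4|->4.5
Step 3: Attach original signs; sum ranks with positive sign and with negative sign.
W+ = 4.5 + 6 + 1 + 7 + 4.5 = 23
W- = 2.5 + 2.5 = 5
(Check: W+ + W- = 28 should equal n(n+1)/2 = 28.)
Step 4: Test statistic W = min(W+, W-) = 5.
Step 5: Ties in |d|, so use the tie-corrected normal approximation.
        E[W] = n(n+1)/4 = 7*8/4 = 14.
        Tie groups: |d|=2 (t=2), |d|=4 (t=2); sum(t^3 - t) = 12.
        Var[W] = n(n+1)(2n+1)/24 - sum(t^3-t)/48 = 840/24 - 12/48 = 34.75.
        z = (W - E[W]) / sqrt(Var[W]) = (5 - 14) / 5.8949 = -1.5267.
        Two-sided p = 2*Phi(z) = 0.126826.
Step 6: alpha = 0.1. fail to reject H0.

W+ = 23, W- = 5, W = min = 5, p = 0.126826, fail to reject H0.


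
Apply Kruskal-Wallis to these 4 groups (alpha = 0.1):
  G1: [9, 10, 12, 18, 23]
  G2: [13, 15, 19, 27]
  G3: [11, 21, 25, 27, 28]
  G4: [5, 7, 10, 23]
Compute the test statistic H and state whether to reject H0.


Step 1: Combine all N = 18 observations and assign midranks.
sorted (value, group, rank): (5,G4,1), (7,G4,2), (9,G1,3), (10,G1,4.5), (10,G4,4.5), (11,G3,6), (12,G1,7), (13,G2,8), (15,G2,9), (18,G1,10), (19,G2,11), (21,G3,12), (23,G1,13.5), (23,G4,13.5), (25,G3,15), (27,G2,16.5), (27,G3,16.5), (28,G3,18)
Step 2: Sum ranks within each group.
R_1 = 38 (n_1 = 5)
R_2 = 44.5 (n_2 = 4)
R_3 = 67.5 (n_3 = 5)
R_4 = 21 (n_4 = 4)
Step 3: H = 12/(N(N+1)) * sum(R_i^2/n_i) - 3(N+1)
     = 12/(18*19) * (38^2/5 + 44.5^2/4 + 67.5^2/5 + 21^2/4) - 3*19
     = 0.035088 * 1805.36 - 57
     = 6.346053.
Step 4: Ties present; correction factor C = 1 - 18/(18^3 - 18) = 0.996904. Corrected H = 6.346053 / 0.996904 = 6.365761.
Step 5: Under H0, H ~ chi^2(3); p-value = 0.095110.
Step 6: alpha = 0.1. reject H0.

H = 6.3658, df = 3, p = 0.095110, reject H0.


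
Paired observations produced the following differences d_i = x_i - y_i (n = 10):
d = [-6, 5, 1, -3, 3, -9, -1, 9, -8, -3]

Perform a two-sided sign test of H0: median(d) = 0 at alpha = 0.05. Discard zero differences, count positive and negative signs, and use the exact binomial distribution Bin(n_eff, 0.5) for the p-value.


Step 1: Discard zero differences. Original n = 10; n_eff = number of nonzero differences = 10.
Nonzero differences (with sign): -6, +5, +1, -3, +3, -9, -1, +9, -8, -3
Step 2: Count signs: positive = 4, negative = 6.
Step 3: Under H0: P(positive) = 0.5, so the number of positives S ~ Bin(10, 0.5).
Step 4: Two-sided exact p-value = sum of Bin(10,0.5) probabilities at or below the observed probability = 0.753906.
Step 5: alpha = 0.05. fail to reject H0.

n_eff = 10, pos = 4, neg = 6, p = 0.753906, fail to reject H0.


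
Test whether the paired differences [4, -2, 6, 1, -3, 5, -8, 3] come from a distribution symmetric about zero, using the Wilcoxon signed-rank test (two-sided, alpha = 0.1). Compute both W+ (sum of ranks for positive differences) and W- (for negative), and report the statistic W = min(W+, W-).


Step 1: Drop any zero differences (none here) and take |d_i|.
|d| = [4, 2, 6, 1, 3, 5, 8, 3]
Step 2: Midrank |d_i| (ties get averaged ranks).
ranks: |4|->5, |2|->2, |6|->7, |1|->1, |3|->3.5, |5|->6, |8|->8, |3|->3.5
Step 3: Attach original signs; sum ranks with positive sign and with negative sign.
W+ = 5 + 7 + 1 + 6 + 3.5 = 22.5
W- = 2 + 3.5 + 8 = 13.5
(Check: W+ + W- = 36 should equal n(n+1)/2 = 36.)
Step 4: Test statistic W = min(W+, W-) = 13.5.
Step 5: Ties in |d|, so use the tie-corrected normal approximation.
        E[W] = n(n+1)/4 = 8*9/4 = 18.
        Tie groups: |d|=3 (t=2); sum(t^3 - t) = 6.
        Var[W] = n(n+1)(2n+1)/24 - sum(t^3-t)/48 = 1224/24 - 6/48 = 50.875.
        z = (W - E[W]) / sqrt(Var[W]) = (13.5 - 18) / 7.1327 = -0.6309.
        Two-sided p = 2*Phi(z) = 0.528106.
Step 6: alpha = 0.1. fail to reject H0.

W+ = 22.5, W- = 13.5, W = min = 13.5, p = 0.528106, fail to reject H0.


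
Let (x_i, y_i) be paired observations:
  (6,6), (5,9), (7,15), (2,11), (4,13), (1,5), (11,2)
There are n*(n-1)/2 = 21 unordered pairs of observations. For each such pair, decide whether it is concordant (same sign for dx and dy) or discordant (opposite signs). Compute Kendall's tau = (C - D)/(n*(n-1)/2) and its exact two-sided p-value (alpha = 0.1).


Step 1: Enumerate the 21 unordered pairs (i,j) with i<j and classify each by sign(x_j-x_i) * sign(y_j-y_i).
  (1,2):dx=-1,dy=+3->D; (1,3):dx=+1,dy=+9->C; (1,4):dx=-4,dy=+5->D; (1,5):dx=-2,dy=+7->D
  (1,6):dx=-5,dy=-1->C; (1,7):dx=+5,dy=-4->D; (2,3):dx=+2,dy=+6->C; (2,4):dx=-3,dy=+2->D
  (2,5):dx=-1,dy=+4->D; (2,6):dx=-4,dy=-4->C; (2,7):dx=+6,dy=-7->D; (3,4):dx=-5,dy=-4->C
  (3,5):dx=-3,dy=-2->C; (3,6):dx=-6,dy=-10->C; (3,7):dx=+4,dy=-13->D; (4,5):dx=+2,dy=+2->C
  (4,6):dx=-1,dy=-6->C; (4,7):dx=+9,dy=-9->D; (5,6):dx=-3,dy=-8->C; (5,7):dx=+7,dy=-11->D
  (6,7):dx=+10,dy=-3->D
Step 2: C = 10, D = 11, total pairs = 21.
Step 3: tau = (C - D)/(n(n-1)/2) = (10 - 11)/21 = -0.047619.
Step 4: Exact two-sided p-value (enumerate n! = 5040 permutations of y under H0): p = 1.000000.
Step 5: alpha = 0.1. fail to reject H0.

tau_b = -0.0476 (C=10, D=11), p = 1.000000, fail to reject H0.


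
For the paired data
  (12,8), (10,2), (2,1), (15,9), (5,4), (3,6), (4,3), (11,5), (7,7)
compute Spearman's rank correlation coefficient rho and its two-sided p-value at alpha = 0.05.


Step 1: Rank x and y separately (midranks; no ties here).
rank(x): 12->8, 10->6, 2->1, 15->9, 5->4, 3->2, 4->3, 11->7, 7->5
rank(y): 8->8, 2->2, 1->1, 9->9, 4->4, 6->6, 3->3, 5->5, 7->7
Step 2: d_i = R_x(i) - R_y(i); compute d_i^2.
  (8-8)^2=0, (6-2)^2=16, (1-1)^2=0, (9-9)^2=0, (4-4)^2=0, (2-6)^2=16, (3-3)^2=0, (7-5)^2=4, (5-7)^2=4
sum(d^2) = 40.
Step 3: rho = 1 - 6*40 / (9*(9^2 - 1)) = 1 - 240/720 = 0.666667.
Step 4: Under H0, t = rho * sqrt((n-2)/(1-rho^2)) = 2.3664 ~ t(7).
Step 5: Two-sided p-value from the t-distribution with 7 df = 0.049867.
Step 6: alpha = 0.05. reject H0.

rho = 0.6667, p = 0.049867, reject H0 at alpha = 0.05.


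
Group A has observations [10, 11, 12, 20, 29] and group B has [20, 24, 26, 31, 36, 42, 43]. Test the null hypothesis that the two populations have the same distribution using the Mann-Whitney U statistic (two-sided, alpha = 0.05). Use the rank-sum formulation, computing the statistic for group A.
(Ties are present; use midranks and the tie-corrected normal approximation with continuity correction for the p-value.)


Step 1: Combine and sort all 12 observations; assign midranks.
sorted (value, group): (10,X), (11,X), (12,X), (20,X), (20,Y), (24,Y), (26,Y), (29,X), (31,Y), (36,Y), (42,Y), (43,Y)
ranks: 10->1, 11->2, 12->3, 20->4.5, 20->4.5, 24->6, 26->7, 29->8, 31->9, 36->10, 42->11, 43->12
Step 2: Rank sum for X: R1 = 1 + 2 + 3 + 4.5 + 8 = 18.5.
Step 3: U_X = R1 - n1(n1+1)/2 = 18.5 - 5*6/2 = 18.5 - 15 = 3.5.
       U_Y = n1*n2 - U_X = 35 - 3.5 = 31.5.
Step 4: Ties are present, so use the tie-corrected normal approximation (with continuity correction) for the p-value.
Step 5: p-value = 0.028075; compare to alpha = 0.05. reject H0.

U_X = 3.5, p = 0.028075, reject H0 at alpha = 0.05.


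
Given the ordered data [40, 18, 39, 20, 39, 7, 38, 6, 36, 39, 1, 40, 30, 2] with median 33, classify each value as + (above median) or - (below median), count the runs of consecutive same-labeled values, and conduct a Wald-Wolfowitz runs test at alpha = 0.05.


Step 1: Compute median = 33; label A = above, B = below.
Labels in order: ABABABABAABABB  (n_A = 7, n_B = 7)
Step 2: Count runs R = 12.
Step 3: Under H0 (random ordering), E[R] = 2*n_A*n_B/(n_A+n_B) + 1 = 2*7*7/14 + 1 = 8.0000.
        Var[R] = 2*n_A*n_B*(2*n_A*n_B - n_A - n_B) / ((n_A+n_B)^2 * (n_A+n_B-1)) = 8232/2548 = 3.2308.
        SD[R] = 1.7974.
Step 4: Continuity-corrected z = (R - 0.5 - E[R]) / SD[R] = (12 - 0.5 - 8.0000) / 1.7974 = 1.9472.
Step 5: Two-sided p-value via normal approximation = 2*(1 - Phi(|z|)) = 0.051508.
Step 6: alpha = 0.05. fail to reject H0.

R = 12, z = 1.9472, p = 0.051508, fail to reject H0.


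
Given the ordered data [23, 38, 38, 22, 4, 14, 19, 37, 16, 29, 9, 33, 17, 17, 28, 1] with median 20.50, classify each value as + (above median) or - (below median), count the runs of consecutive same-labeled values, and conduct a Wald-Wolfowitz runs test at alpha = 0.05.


Step 1: Compute median = 20.50; label A = above, B = below.
Labels in order: AAAABBBABABABBAB  (n_A = 8, n_B = 8)
Step 2: Count runs R = 10.
Step 3: Under H0 (random ordering), E[R] = 2*n_A*n_B/(n_A+n_B) + 1 = 2*8*8/16 + 1 = 9.0000.
        Var[R] = 2*n_A*n_B*(2*n_A*n_B - n_A - n_B) / ((n_A+n_B)^2 * (n_A+n_B-1)) = 14336/3840 = 3.7333.
        SD[R] = 1.9322.
Step 4: Continuity-corrected z = (R - 0.5 - E[R]) / SD[R] = (10 - 0.5 - 9.0000) / 1.9322 = 0.2588.
Step 5: Two-sided p-value via normal approximation = 2*(1 - Phi(|z|)) = 0.795809.
Step 6: alpha = 0.05. fail to reject H0.

R = 10, z = 0.2588, p = 0.795809, fail to reject H0.


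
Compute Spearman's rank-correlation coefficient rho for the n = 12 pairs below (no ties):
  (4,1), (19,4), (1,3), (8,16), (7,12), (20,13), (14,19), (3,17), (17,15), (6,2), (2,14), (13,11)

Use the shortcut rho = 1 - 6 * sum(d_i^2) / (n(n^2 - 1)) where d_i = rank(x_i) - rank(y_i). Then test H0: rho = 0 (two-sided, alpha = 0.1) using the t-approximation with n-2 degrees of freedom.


Step 1: Rank x and y separately (midranks; no ties here).
rank(x): 4->4, 19->11, 1->1, 8->7, 7->6, 20->12, 14->9, 3->3, 17->10, 6->5, 2->2, 13->8
rank(y): 1->1, 4->4, 3->3, 16->10, 12->6, 13->7, 19->12, 17->11, 15->9, 2->2, 14->8, 11->5
Step 2: d_i = R_x(i) - R_y(i); compute d_i^2.
  (4-1)^2=9, (11-4)^2=49, (1-3)^2=4, (7-10)^2=9, (6-6)^2=0, (12-7)^2=25, (9-12)^2=9, (3-11)^2=64, (10-9)^2=1, (5-2)^2=9, (2-8)^2=36, (8-5)^2=9
sum(d^2) = 224.
Step 3: rho = 1 - 6*224 / (12*(12^2 - 1)) = 1 - 1344/1716 = 0.216783.
Step 4: Under H0, t = rho * sqrt((n-2)/(1-rho^2)) = 0.7022 ~ t(10).
Step 5: Two-sided p-value from the t-distribution with 10 df = 0.498556.
Step 6: alpha = 0.1. fail to reject H0.

rho = 0.2168, p = 0.498556, fail to reject H0 at alpha = 0.1.


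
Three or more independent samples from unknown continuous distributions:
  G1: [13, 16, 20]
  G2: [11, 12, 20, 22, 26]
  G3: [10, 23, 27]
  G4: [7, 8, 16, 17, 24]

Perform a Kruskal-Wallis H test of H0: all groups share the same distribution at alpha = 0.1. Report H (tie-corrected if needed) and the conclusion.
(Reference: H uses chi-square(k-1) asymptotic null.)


Step 1: Combine all N = 16 observations and assign midranks.
sorted (value, group, rank): (7,G4,1), (8,G4,2), (10,G3,3), (11,G2,4), (12,G2,5), (13,G1,6), (16,G1,7.5), (16,G4,7.5), (17,G4,9), (20,G1,10.5), (20,G2,10.5), (22,G2,12), (23,G3,13), (24,G4,14), (26,G2,15), (27,G3,16)
Step 2: Sum ranks within each group.
R_1 = 24 (n_1 = 3)
R_2 = 46.5 (n_2 = 5)
R_3 = 32 (n_3 = 3)
R_4 = 33.5 (n_4 = 5)
Step 3: H = 12/(N(N+1)) * sum(R_i^2/n_i) - 3(N+1)
     = 12/(16*17) * (24^2/3 + 46.5^2/5 + 32^2/3 + 33.5^2/5) - 3*17
     = 0.044118 * 1190.23 - 51
     = 1.510294.
Step 4: Ties present; correction factor C = 1 - 12/(16^3 - 16) = 0.997059. Corrected H = 1.510294 / 0.997059 = 1.514749.
Step 5: Under H0, H ~ chi^2(3); p-value = 0.678870.
Step 6: alpha = 0.1. fail to reject H0.

H = 1.5147, df = 3, p = 0.678870, fail to reject H0.


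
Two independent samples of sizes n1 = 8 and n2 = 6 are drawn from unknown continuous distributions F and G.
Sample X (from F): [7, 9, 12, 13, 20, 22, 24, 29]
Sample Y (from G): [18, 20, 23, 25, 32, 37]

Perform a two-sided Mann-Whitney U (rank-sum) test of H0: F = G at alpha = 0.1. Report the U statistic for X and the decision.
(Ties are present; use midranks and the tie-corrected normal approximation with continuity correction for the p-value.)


Step 1: Combine and sort all 14 observations; assign midranks.
sorted (value, group): (7,X), (9,X), (12,X), (13,X), (18,Y), (20,X), (20,Y), (22,X), (23,Y), (24,X), (25,Y), (29,X), (32,Y), (37,Y)
ranks: 7->1, 9->2, 12->3, 13->4, 18->5, 20->6.5, 20->6.5, 22->8, 23->9, 24->10, 25->11, 29->12, 32->13, 37->14
Step 2: Rank sum for X: R1 = 1 + 2 + 3 + 4 + 6.5 + 8 + 10 + 12 = 46.5.
Step 3: U_X = R1 - n1(n1+1)/2 = 46.5 - 8*9/2 = 46.5 - 36 = 10.5.
       U_Y = n1*n2 - U_X = 48 - 10.5 = 37.5.
Step 4: Ties are present, so use the tie-corrected normal approximation (with continuity correction) for the p-value.
Step 5: p-value = 0.092930; compare to alpha = 0.1. reject H0.

U_X = 10.5, p = 0.092930, reject H0 at alpha = 0.1.


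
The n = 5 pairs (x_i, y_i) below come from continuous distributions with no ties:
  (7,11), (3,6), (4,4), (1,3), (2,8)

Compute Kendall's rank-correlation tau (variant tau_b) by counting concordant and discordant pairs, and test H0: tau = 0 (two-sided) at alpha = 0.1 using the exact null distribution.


Step 1: Enumerate the 10 unordered pairs (i,j) with i<j and classify each by sign(x_j-x_i) * sign(y_j-y_i).
  (1,2):dx=-4,dy=-5->C; (1,3):dx=-3,dy=-7->C; (1,4):dx=-6,dy=-8->C; (1,5):dx=-5,dy=-3->C
  (2,3):dx=+1,dy=-2->D; (2,4):dx=-2,dy=-3->C; (2,5):dx=-1,dy=+2->D; (3,4):dx=-3,dy=-1->C
  (3,5):dx=-2,dy=+4->D; (4,5):dx=+1,dy=+5->C
Step 2: C = 7, D = 3, total pairs = 10.
Step 3: tau = (C - D)/(n(n-1)/2) = (7 - 3)/10 = 0.400000.
Step 4: Exact two-sided p-value (enumerate n! = 120 permutations of y under H0): p = 0.483333.
Step 5: alpha = 0.1. fail to reject H0.

tau_b = 0.4000 (C=7, D=3), p = 0.483333, fail to reject H0.


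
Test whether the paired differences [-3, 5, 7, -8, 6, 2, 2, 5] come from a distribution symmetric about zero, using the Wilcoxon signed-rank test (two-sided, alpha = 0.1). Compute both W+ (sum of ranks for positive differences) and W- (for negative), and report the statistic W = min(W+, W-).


Step 1: Drop any zero differences (none here) and take |d_i|.
|d| = [3, 5, 7, 8, 6, 2, 2, 5]
Step 2: Midrank |d_i| (ties get averaged ranks).
ranks: |3|->3, |5|->4.5, |7|->7, |8|->8, |6|->6, |2|->1.5, |2|->1.5, |5|->4.5
Step 3: Attach original signs; sum ranks with positive sign and with negative sign.
W+ = 4.5 + 7 + 6 + 1.5 + 1.5 + 4.5 = 25
W- = 3 + 8 = 11
(Check: W+ + W- = 36 should equal n(n+1)/2 = 36.)
Step 4: Test statistic W = min(W+, W-) = 11.
Step 5: Ties in |d|, so use the tie-corrected normal approximation.
        E[W] = n(n+1)/4 = 8*9/4 = 18.
        Tie groups: |d|=2 (t=2), |d|=5 (t=2); sum(t^3 - t) = 12.
        Var[W] = n(n+1)(2n+1)/24 - sum(t^3-t)/48 = 1224/24 - 12/48 = 50.75.
        z = (W - E[W]) / sqrt(Var[W]) = (11 - 18) / 7.1239 = -0.9826.
        Two-sided p = 2*Phi(z) = 0.325801.
Step 6: alpha = 0.1. fail to reject H0.

W+ = 25, W- = 11, W = min = 11, p = 0.325801, fail to reject H0.


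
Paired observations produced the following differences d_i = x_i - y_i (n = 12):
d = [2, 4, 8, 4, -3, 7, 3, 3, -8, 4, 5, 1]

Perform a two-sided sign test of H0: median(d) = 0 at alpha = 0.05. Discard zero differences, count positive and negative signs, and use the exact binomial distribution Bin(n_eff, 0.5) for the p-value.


Step 1: Discard zero differences. Original n = 12; n_eff = number of nonzero differences = 12.
Nonzero differences (with sign): +2, +4, +8, +4, -3, +7, +3, +3, -8, +4, +5, +1
Step 2: Count signs: positive = 10, negative = 2.
Step 3: Under H0: P(positive) = 0.5, so the number of positives S ~ Bin(12, 0.5).
Step 4: Two-sided exact p-value = sum of Bin(12,0.5) probabilities at or below the observed probability = 0.038574.
Step 5: alpha = 0.05. reject H0.

n_eff = 12, pos = 10, neg = 2, p = 0.038574, reject H0.


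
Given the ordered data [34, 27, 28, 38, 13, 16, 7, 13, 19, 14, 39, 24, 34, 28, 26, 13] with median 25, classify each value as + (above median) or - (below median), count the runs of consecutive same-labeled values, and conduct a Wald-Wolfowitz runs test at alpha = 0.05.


Step 1: Compute median = 25; label A = above, B = below.
Labels in order: AAAABBBBBBABAAAB  (n_A = 8, n_B = 8)
Step 2: Count runs R = 6.
Step 3: Under H0 (random ordering), E[R] = 2*n_A*n_B/(n_A+n_B) + 1 = 2*8*8/16 + 1 = 9.0000.
        Var[R] = 2*n_A*n_B*(2*n_A*n_B - n_A - n_B) / ((n_A+n_B)^2 * (n_A+n_B-1)) = 14336/3840 = 3.7333.
        SD[R] = 1.9322.
Step 4: Continuity-corrected z = (R + 0.5 - E[R]) / SD[R] = (6 + 0.5 - 9.0000) / 1.9322 = -1.2939.
Step 5: Two-sided p-value via normal approximation = 2*(1 - Phi(|z|)) = 0.195709.
Step 6: alpha = 0.05. fail to reject H0.

R = 6, z = -1.2939, p = 0.195709, fail to reject H0.
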